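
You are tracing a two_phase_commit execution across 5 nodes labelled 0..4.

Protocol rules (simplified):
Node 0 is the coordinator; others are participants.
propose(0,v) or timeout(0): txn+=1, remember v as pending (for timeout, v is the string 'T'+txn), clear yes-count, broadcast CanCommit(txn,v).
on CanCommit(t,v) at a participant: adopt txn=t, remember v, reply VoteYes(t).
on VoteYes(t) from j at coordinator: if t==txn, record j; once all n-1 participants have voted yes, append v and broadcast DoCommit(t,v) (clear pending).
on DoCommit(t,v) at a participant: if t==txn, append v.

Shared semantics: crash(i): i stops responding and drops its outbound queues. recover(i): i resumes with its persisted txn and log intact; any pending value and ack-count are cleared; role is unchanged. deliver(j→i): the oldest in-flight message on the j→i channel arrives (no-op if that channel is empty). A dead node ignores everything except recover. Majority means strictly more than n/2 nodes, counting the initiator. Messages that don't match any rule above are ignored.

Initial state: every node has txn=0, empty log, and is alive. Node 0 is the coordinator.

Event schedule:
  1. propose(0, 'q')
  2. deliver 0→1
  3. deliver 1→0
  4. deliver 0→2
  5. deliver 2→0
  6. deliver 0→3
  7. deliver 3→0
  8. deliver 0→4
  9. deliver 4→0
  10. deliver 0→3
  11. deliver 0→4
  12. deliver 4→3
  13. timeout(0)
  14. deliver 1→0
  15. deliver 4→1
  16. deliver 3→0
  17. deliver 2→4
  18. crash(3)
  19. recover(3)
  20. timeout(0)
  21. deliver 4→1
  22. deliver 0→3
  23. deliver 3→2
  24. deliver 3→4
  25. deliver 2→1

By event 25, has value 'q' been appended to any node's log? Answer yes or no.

[1] propose(0,'q') → N0(coor t1 [-])
[2] deliver 0→1 → N1(part t1 [-])
[3] deliver 1→0 → ∅
[4] deliver 0→2 → N2(part t1 [-])
[5] deliver 2→0 → ∅
[6] deliver 0→3 → N3(part t1 [-])
[7] deliver 3→0 → ∅
[8] deliver 0→4 → N4(part t1 [-])
[9] deliver 4→0 → N0(coor t1 [q])
[10] deliver 0→3 → N3(part t1 [q])
[11] deliver 0→4 → N4(part t1 [q])
[12] deliver 4→3 → ∅
[13] timeout(0) → N0(coor t2 [q])
[14] deliver 1→0 → ∅
[15] deliver 4→1 → ∅
[16] deliver 3→0 → ∅
[17] deliver 2→4 → ∅
[18] crash(3) → N3(✗part t1 [q])
[19] recover(3) → N3(part t1 [q])
[20] timeout(0) → N0(coor t3 [q])
[21] deliver 4→1 → ∅
[22] deliver 0→3 → N3(part t2 [q])
[23] deliver 3→2 → ∅
[24] deliver 3→4 → ∅
[25] deliver 2→1 → ∅

yes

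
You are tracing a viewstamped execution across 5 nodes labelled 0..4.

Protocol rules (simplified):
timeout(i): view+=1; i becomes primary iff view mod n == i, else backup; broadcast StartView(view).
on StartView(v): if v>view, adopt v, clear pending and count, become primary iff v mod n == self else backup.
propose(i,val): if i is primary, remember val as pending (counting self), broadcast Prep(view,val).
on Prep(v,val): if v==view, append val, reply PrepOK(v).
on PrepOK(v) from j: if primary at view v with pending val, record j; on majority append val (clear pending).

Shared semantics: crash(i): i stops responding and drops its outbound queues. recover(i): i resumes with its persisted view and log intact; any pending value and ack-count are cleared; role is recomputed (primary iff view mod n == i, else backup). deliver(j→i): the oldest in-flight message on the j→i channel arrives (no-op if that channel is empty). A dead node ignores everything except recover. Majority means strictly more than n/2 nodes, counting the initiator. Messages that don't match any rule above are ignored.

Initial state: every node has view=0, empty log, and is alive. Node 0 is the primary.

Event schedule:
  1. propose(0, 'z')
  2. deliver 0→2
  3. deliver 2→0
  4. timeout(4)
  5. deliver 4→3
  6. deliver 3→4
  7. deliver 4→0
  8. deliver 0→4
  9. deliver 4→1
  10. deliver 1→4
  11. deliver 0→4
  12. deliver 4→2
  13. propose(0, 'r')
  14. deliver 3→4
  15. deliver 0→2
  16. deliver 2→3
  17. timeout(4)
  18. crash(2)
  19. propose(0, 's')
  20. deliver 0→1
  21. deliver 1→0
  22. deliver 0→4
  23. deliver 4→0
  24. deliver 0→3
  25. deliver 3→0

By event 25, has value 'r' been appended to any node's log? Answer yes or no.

no

step 1 propose(0,'z'): —
step 2 deliver 0→2: 2={back,v=0,log=z}
step 3 deliver 2→0: —
step 4 timeout(4): 4={back,v=1,log=-}
step 5 deliver 4→3: 3={back,v=1,log=-}
step 6 deliver 3→4: —
step 7 deliver 4→0: 0={back,v=1,log=-}
step 8 deliver 0→4: —
step 9 deliver 4→1: 1={prim,v=1,log=-}
step 10 deliver 1→4: —
step 11 deliver 0→4: —
step 12 deliver 4→2: 2={back,v=1,log=z}
step 13 propose(0,'r'): —
step 14 deliver 3→4: —
step 15 deliver 0→2: —
step 16 deliver 2→3: —
step 17 timeout(4): 4={back,v=2,log=-}
step 18 crash(2): 2={✗back,v=1,log=z}
step 19 propose(0,'s'): —
step 20 deliver 0→1: —
step 21 deliver 1→0: —
step 22 deliver 0→4: —
step 23 deliver 4→0: 0={back,v=2,log=-}
step 24 deliver 0→3: —
step 25 deliver 3→0: —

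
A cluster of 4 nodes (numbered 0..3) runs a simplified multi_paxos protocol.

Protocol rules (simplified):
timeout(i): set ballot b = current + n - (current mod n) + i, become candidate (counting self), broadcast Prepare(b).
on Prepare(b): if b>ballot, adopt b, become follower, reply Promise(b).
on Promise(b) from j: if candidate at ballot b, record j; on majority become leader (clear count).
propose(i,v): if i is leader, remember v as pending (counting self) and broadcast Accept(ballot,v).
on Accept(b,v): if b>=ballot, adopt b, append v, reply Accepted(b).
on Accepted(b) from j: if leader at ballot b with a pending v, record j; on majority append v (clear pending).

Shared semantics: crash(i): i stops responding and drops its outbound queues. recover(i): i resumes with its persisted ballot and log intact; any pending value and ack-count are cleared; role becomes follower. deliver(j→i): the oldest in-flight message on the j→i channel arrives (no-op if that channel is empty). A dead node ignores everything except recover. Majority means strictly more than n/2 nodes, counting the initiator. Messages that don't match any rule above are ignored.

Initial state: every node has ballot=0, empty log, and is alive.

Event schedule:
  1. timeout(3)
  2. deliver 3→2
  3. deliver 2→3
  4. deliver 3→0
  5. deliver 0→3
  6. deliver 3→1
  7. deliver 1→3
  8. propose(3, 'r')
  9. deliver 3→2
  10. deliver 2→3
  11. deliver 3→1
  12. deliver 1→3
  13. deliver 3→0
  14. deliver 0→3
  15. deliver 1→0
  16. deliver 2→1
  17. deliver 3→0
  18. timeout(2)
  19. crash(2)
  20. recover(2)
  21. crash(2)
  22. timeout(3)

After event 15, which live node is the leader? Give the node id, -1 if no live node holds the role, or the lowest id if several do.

3

[1] timeout(3) → N3(cand b7 [-])
[2] deliver 3→2 → N2(foll b7 [-])
[3] deliver 2→3 → ∅
[4] deliver 3→0 → N0(foll b7 [-])
[5] deliver 0→3 → N3(lead b7 [-])
[6] deliver 3→1 → N1(foll b7 [-])
[7] deliver 1→3 → ∅
[8] propose(3,'r') → ∅
[9] deliver 3→2 → N2(foll b7 [r])
[10] deliver 2→3 → ∅
[11] deliver 3→1 → N1(foll b7 [r])
[12] deliver 1→3 → N3(lead b7 [r])
[13] deliver 3→0 → N0(foll b7 [r])
[14] deliver 0→3 → ∅
[15] deliver 1→0 → ∅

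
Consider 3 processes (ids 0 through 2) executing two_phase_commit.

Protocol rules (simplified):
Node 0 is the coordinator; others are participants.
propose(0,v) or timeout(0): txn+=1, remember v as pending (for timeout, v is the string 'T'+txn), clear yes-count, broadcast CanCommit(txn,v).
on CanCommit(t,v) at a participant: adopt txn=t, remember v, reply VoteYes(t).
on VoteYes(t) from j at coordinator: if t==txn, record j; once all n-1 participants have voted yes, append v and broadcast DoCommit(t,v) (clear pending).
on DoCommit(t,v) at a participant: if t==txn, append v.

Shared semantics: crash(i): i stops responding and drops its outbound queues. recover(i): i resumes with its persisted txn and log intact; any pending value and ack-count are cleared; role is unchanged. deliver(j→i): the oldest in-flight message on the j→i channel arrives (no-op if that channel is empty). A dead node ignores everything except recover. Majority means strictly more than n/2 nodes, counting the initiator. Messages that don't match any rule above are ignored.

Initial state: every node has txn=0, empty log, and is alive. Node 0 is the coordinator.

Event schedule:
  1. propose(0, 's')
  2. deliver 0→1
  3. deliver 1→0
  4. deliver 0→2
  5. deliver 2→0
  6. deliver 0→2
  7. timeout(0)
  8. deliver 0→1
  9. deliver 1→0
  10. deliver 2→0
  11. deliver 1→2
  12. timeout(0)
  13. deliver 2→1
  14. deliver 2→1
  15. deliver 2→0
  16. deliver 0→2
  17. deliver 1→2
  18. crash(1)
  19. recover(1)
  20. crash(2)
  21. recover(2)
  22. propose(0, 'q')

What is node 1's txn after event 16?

1

e1 propose(0,'s'): 0[coor,t=1,-]
e2 deliver 0→1: 1[part,t=1,-]
e3 deliver 1→0: ·
e4 deliver 0→2: 2[part,t=1,-]
e5 deliver 2→0: 0[coor,t=1,s]
e6 deliver 0→2: 2[part,t=1,s]
e7 timeout(0): 0[coor,t=2,s]
e8 deliver 0→1: 1[part,t=1,s]
e9 deliver 1→0: ·
e10 deliver 2→0: ·
e11 deliver 1→2: ·
e12 timeout(0): 0[coor,t=3,s]
e13 deliver 2→1: ·
e14 deliver 2→1: ·
e15 deliver 2→0: ·
e16 deliver 0→2: 2[part,t=2,s]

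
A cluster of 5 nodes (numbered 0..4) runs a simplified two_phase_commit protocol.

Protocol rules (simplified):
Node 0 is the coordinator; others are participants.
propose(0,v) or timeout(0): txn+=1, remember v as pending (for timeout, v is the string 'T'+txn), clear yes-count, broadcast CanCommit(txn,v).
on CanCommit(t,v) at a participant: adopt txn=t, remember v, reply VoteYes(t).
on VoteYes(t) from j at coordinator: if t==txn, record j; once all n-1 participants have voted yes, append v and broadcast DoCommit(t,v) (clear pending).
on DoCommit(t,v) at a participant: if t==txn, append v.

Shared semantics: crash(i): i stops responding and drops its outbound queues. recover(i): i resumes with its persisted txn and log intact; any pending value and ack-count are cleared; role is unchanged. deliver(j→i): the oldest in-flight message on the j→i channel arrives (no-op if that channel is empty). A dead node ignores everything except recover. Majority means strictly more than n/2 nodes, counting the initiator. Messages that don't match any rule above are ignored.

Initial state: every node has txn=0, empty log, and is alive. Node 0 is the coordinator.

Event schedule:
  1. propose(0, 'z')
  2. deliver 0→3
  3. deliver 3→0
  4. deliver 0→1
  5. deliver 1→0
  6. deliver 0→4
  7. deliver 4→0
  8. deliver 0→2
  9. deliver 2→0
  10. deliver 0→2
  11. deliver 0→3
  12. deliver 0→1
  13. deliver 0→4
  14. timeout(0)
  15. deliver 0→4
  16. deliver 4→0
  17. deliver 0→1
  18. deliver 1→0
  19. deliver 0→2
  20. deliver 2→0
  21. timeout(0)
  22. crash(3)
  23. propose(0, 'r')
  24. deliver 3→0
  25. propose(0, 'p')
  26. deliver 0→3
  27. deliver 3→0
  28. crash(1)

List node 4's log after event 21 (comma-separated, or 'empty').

z

1. propose(0,'z'):  <0:coor t1 ->
2. deliver 0→3:  <3:part t1 ->
3. deliver 3→0:  nop
4. deliver 0→1:  <1:part t1 ->
5. deliver 1→0:  nop
6. deliver 0→4:  <4:part t1 ->
7. deliver 4→0:  nop
8. deliver 0→2:  <2:part t1 ->
9. deliver 2→0:  <0:coor t1 z>
10. deliver 0→2:  <2:part t1 z>
11. deliver 0→3:  <3:part t1 z>
12. deliver 0→1:  <1:part t1 z>
13. deliver 0→4:  <4:part t1 z>
14. timeout(0):  <0:coor t2 z>
15. deliver 0→4:  <4:part t2 z>
16. deliver 4→0:  nop
17. deliver 0→1:  <1:part t2 z>
18. deliver 1→0:  nop
19. deliver 0→2:  <2:part t2 z>
20. deliver 2→0:  nop
21. timeout(0):  <0:coor t3 z>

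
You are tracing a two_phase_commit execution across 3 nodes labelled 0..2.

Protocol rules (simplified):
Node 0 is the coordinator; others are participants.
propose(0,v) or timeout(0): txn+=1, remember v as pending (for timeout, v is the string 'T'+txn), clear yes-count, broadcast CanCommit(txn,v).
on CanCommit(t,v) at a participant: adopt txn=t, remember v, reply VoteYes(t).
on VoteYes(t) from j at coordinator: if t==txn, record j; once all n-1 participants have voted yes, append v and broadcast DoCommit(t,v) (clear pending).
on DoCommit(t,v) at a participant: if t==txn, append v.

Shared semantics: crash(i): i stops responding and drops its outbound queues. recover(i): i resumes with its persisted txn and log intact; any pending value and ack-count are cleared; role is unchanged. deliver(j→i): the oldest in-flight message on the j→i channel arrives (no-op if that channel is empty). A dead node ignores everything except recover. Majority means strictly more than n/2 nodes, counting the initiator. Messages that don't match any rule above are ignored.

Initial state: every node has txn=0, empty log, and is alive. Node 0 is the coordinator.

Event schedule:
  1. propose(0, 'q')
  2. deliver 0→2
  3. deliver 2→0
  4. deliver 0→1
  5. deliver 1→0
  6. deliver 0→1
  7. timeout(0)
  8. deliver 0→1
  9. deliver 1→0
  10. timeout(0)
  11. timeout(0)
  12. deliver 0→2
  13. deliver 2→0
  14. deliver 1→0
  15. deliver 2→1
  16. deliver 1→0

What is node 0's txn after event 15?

4

1. propose(0,'q'):  <0:coor t1 ->
2. deliver 0→2:  <2:part t1 ->
3. deliver 2→0:  nop
4. deliver 0→1:  <1:part t1 ->
5. deliver 1→0:  <0:coor t1 q>
6. deliver 0→1:  <1:part t1 q>
7. timeout(0):  <0:coor t2 q>
8. deliver 0→1:  <1:part t2 q>
9. deliver 1→0:  nop
10. timeout(0):  <0:coor t3 q>
11. timeout(0):  <0:coor t4 q>
12. deliver 0→2:  <2:part t1 q>
13. deliver 2→0:  nop
14. deliver 1→0:  nop
15. deliver 2→1:  nop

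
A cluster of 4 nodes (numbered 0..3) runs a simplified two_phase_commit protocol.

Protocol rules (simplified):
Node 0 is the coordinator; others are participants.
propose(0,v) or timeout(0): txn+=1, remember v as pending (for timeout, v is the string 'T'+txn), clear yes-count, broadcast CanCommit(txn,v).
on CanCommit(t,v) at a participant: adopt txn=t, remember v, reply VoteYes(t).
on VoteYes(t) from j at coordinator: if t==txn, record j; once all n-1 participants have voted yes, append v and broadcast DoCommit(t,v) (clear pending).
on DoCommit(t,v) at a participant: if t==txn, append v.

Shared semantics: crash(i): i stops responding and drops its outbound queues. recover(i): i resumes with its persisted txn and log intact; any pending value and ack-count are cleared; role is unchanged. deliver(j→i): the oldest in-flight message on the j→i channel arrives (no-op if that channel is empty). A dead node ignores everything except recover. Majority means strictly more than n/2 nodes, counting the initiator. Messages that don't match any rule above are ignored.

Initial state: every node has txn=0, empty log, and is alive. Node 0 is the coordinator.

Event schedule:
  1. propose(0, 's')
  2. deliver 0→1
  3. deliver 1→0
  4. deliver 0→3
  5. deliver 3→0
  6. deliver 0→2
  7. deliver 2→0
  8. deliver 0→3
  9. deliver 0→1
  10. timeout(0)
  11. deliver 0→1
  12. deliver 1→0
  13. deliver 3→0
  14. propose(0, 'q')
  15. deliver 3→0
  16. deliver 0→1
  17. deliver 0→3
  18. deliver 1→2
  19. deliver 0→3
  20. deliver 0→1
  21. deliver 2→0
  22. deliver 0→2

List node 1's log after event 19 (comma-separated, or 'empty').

s

step 1 propose(0,'s'): 0={coor,t=1,log=-}
step 2 deliver 0→1: 1={part,t=1,log=-}
step 3 deliver 1→0: —
step 4 deliver 0→3: 3={part,t=1,log=-}
step 5 deliver 3→0: —
step 6 deliver 0→2: 2={part,t=1,log=-}
step 7 deliver 2→0: 0={coor,t=1,log=s}
step 8 deliver 0→3: 3={part,t=1,log=s}
step 9 deliver 0→1: 1={part,t=1,log=s}
step 10 timeout(0): 0={coor,t=2,log=s}
step 11 deliver 0→1: 1={part,t=2,log=s}
step 12 deliver 1→0: —
step 13 deliver 3→0: —
step 14 propose(0,'q'): 0={coor,t=3,log=s}
step 15 deliver 3→0: —
step 16 deliver 0→1: 1={part,t=3,log=s}
step 17 deliver 0→3: 3={part,t=2,log=s}
step 18 deliver 1→2: —
step 19 deliver 0→3: 3={part,t=3,log=s}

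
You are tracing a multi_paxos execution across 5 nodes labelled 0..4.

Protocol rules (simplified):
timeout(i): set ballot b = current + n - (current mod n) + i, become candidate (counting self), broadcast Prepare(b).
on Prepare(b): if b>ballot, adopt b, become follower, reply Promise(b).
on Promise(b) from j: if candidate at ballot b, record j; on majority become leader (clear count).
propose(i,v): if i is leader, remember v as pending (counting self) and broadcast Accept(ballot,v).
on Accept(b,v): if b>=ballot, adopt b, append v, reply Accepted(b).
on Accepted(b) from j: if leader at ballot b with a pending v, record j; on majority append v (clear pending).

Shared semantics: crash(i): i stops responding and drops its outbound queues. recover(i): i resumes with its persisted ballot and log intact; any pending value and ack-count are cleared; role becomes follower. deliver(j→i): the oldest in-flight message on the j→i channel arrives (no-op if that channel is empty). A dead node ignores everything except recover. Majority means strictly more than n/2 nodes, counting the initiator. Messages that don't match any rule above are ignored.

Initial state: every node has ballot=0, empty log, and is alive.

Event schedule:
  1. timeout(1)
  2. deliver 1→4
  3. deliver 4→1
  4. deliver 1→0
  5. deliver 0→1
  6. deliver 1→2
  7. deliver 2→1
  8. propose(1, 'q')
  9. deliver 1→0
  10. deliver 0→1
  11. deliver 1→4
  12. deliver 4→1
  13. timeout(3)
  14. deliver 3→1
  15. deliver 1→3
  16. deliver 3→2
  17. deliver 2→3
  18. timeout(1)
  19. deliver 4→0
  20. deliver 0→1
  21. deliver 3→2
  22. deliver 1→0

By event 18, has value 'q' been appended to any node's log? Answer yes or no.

yes

[1] timeout(1) → N1(cand b6 [-])
[2] deliver 1→4 → N4(foll b6 [-])
[3] deliver 4→1 → ∅
[4] deliver 1→0 → N0(foll b6 [-])
[5] deliver 0→1 → N1(lead b6 [-])
[6] deliver 1→2 → N2(foll b6 [-])
[7] deliver 2→1 → ∅
[8] propose(1,'q') → ∅
[9] deliver 1→0 → N0(foll b6 [q])
[10] deliver 0→1 → ∅
[11] deliver 1→4 → N4(foll b6 [q])
[12] deliver 4→1 → N1(lead b6 [q])
[13] timeout(3) → N3(cand b8 [-])
[14] deliver 3→1 → N1(foll b8 [q])
[15] deliver 1→3 → ∅
[16] deliver 3→2 → N2(foll b8 [-])
[17] deliver 2→3 → ∅
[18] timeout(1) → N1(cand b11 [q])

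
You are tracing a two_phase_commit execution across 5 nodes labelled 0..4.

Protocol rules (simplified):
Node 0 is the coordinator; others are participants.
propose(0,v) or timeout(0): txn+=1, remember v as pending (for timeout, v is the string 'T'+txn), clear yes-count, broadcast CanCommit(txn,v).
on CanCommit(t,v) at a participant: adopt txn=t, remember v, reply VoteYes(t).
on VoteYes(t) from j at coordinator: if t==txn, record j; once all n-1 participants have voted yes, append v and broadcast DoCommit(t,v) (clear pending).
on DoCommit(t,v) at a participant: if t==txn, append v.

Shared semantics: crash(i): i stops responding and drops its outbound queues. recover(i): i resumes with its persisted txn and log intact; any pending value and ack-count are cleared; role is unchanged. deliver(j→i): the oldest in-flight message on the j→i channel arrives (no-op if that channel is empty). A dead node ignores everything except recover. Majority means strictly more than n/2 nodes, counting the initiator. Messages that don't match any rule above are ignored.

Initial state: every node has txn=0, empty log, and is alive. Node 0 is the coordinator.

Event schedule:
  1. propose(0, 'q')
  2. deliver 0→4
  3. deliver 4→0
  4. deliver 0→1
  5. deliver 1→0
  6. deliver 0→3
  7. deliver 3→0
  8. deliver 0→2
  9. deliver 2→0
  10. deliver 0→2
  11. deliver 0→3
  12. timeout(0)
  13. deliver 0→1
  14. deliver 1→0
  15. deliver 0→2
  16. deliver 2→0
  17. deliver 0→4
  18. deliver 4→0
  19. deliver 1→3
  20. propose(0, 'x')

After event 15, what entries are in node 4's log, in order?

1. propose(0,'q'):  <0:coor t1 ->
2. deliver 0→4:  <4:part t1 ->
3. deliver 4→0:  nop
4. deliver 0→1:  <1:part t1 ->
5. deliver 1→0:  nop
6. deliver 0→3:  <3:part t1 ->
7. deliver 3→0:  nop
8. deliver 0→2:  <2:part t1 ->
9. deliver 2→0:  <0:coor t1 q>
10. deliver 0→2:  <2:part t1 q>
11. deliver 0→3:  <3:part t1 q>
12. timeout(0):  <0:coor t2 q>
13. deliver 0→1:  <1:part t1 q>
14. deliver 1→0:  nop
15. deliver 0→2:  <2:part t2 q>

empty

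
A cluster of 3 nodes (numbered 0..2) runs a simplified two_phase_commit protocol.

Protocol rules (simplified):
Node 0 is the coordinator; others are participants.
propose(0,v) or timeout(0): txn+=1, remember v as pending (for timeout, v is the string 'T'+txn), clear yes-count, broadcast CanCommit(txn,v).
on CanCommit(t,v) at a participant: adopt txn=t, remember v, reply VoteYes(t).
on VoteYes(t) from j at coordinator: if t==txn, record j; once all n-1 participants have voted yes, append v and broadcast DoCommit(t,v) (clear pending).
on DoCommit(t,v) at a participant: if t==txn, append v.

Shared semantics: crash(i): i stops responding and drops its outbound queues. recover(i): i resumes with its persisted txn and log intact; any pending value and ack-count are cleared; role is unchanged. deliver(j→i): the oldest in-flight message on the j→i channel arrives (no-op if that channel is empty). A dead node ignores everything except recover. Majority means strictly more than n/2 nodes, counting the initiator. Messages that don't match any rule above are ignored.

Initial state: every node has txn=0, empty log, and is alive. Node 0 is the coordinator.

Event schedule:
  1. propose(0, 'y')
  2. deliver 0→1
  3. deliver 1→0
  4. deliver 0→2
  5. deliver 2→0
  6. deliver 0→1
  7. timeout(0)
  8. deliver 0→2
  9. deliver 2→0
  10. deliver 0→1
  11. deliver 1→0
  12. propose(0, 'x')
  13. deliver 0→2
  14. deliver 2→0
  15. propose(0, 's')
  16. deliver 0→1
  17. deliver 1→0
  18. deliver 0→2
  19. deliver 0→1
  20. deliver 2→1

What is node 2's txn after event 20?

1. propose(0,'y'):  <0:coor t1 ->
2. deliver 0→1:  <1:part t1 ->
3. deliver 1→0:  nop
4. deliver 0→2:  <2:part t1 ->
5. deliver 2→0:  <0:coor t1 y>
6. deliver 0→1:  <1:part t1 y>
7. timeout(0):  <0:coor t2 y>
8. deliver 0→2:  <2:part t1 y>
9. deliver 2→0:  nop
10. deliver 0→1:  <1:part t2 y>
11. deliver 1→0:  nop
12. propose(0,'x'):  <0:coor t3 y>
13. deliver 0→2:  <2:part t2 y>
14. deliver 2→0:  nop
15. propose(0,'s'):  <0:coor t4 y>
16. deliver 0→1:  <1:part t3 y>
17. deliver 1→0:  nop
18. deliver 0→2:  <2:part t3 y>
19. deliver 0→1:  <1:part t4 y>
20. deliver 2→1:  nop

3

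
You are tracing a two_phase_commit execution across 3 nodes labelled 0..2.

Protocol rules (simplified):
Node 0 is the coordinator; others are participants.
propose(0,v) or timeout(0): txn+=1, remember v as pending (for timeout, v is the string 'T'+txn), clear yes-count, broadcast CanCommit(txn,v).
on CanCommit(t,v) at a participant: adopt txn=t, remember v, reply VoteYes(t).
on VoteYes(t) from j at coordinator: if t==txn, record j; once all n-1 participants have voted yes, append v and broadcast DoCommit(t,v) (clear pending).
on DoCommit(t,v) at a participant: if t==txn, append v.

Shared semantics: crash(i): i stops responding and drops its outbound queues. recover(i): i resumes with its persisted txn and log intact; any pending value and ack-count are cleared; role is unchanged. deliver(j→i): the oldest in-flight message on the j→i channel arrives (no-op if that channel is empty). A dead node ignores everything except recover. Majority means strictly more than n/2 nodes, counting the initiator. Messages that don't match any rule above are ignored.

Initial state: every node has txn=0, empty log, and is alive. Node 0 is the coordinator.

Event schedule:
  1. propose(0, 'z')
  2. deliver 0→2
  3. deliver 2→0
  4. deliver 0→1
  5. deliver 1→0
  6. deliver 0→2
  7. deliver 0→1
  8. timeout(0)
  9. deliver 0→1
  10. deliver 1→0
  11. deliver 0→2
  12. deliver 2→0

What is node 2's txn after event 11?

2

step 1 propose(0,'z'): 0={coor,t=1,log=-}
step 2 deliver 0→2: 2={part,t=1,log=-}
step 3 deliver 2→0: —
step 4 deliver 0→1: 1={part,t=1,log=-}
step 5 deliver 1→0: 0={coor,t=1,log=z}
step 6 deliver 0→2: 2={part,t=1,log=z}
step 7 deliver 0→1: 1={part,t=1,log=z}
step 8 timeout(0): 0={coor,t=2,log=z}
step 9 deliver 0→1: 1={part,t=2,log=z}
step 10 deliver 1→0: —
step 11 deliver 0→2: 2={part,t=2,log=z}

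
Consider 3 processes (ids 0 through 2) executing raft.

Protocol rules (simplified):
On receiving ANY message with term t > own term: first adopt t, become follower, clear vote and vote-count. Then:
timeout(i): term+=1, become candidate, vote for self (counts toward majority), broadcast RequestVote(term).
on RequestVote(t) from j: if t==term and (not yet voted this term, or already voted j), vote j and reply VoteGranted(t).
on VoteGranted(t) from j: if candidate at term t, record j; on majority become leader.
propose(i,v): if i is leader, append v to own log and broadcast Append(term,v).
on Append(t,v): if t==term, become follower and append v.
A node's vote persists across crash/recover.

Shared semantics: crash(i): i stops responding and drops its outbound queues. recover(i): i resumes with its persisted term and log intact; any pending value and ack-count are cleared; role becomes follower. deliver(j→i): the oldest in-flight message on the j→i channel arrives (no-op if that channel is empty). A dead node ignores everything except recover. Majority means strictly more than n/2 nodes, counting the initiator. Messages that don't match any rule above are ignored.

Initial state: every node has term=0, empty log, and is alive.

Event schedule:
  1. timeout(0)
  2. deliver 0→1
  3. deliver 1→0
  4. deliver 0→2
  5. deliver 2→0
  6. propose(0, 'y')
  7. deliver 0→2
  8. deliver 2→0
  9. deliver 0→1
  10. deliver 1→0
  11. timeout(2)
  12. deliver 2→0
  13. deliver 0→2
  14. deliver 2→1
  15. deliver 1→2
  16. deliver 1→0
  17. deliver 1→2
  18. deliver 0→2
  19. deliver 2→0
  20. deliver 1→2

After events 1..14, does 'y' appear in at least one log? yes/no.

after 1 — timeout(0): n0:cand/t1/[-]
after 2 — deliver 0→1: n1:foll/t1/[-]
after 3 — deliver 1→0: n0:lead/t1/[-]
after 4 — deliver 0→2: n2:foll/t1/[-]
after 5 — deliver 2→0: ·
after 6 — propose(0,'y'): n0:lead/t1/[y]
after 7 — deliver 0→2: n2:foll/t1/[y]
after 8 — deliver 2→0: ·
after 9 — deliver 0→1: n1:foll/t1/[y]
after 10 — deliver 1→0: ·
after 11 — timeout(2): n2:cand/t2/[y]
after 12 — deliver 2→0: n0:foll/t2/[y]
after 13 — deliver 0→2: n2:lead/t2/[y]
after 14 — deliver 2→1: n1:foll/t2/[y]

yes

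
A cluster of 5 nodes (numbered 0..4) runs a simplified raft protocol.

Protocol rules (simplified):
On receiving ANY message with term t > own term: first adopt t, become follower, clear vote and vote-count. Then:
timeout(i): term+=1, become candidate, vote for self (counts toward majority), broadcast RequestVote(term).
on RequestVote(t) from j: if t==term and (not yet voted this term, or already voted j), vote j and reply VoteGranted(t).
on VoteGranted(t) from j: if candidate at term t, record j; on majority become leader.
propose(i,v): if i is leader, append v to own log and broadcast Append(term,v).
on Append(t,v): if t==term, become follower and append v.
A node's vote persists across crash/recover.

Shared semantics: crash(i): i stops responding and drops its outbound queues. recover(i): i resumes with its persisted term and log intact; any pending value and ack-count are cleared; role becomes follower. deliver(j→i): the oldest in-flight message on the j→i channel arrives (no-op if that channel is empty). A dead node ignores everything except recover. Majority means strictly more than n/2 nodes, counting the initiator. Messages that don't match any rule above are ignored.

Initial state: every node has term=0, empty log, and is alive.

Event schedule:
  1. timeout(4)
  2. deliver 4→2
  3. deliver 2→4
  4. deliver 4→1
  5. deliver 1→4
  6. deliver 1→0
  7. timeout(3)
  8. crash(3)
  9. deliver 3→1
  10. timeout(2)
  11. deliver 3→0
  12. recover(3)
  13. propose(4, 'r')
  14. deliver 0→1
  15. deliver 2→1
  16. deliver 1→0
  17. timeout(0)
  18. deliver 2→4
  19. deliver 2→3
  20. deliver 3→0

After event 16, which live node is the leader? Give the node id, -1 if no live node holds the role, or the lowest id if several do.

1. timeout(4):  <4:cand t1 ->
2. deliver 4→2:  <2:foll t1 ->
3. deliver 2→4:  nop
4. deliver 4→1:  <1:foll t1 ->
5. deliver 1→4:  <4:lead t1 ->
6. deliver 1→0:  nop
7. timeout(3):  <3:cand t1 ->
8. crash(3):  <3:✗cand t1 ->
9. deliver 3→1:  nop
10. timeout(2):  <2:cand t2 ->
11. deliver 3→0:  nop
12. recover(3):  <3:foll t1 ->
13. propose(4,'r'):  <4:lead t1 r>
14. deliver 0→1:  nop
15. deliver 2→1:  <1:foll t2 ->
16. deliver 1→0:  nop

4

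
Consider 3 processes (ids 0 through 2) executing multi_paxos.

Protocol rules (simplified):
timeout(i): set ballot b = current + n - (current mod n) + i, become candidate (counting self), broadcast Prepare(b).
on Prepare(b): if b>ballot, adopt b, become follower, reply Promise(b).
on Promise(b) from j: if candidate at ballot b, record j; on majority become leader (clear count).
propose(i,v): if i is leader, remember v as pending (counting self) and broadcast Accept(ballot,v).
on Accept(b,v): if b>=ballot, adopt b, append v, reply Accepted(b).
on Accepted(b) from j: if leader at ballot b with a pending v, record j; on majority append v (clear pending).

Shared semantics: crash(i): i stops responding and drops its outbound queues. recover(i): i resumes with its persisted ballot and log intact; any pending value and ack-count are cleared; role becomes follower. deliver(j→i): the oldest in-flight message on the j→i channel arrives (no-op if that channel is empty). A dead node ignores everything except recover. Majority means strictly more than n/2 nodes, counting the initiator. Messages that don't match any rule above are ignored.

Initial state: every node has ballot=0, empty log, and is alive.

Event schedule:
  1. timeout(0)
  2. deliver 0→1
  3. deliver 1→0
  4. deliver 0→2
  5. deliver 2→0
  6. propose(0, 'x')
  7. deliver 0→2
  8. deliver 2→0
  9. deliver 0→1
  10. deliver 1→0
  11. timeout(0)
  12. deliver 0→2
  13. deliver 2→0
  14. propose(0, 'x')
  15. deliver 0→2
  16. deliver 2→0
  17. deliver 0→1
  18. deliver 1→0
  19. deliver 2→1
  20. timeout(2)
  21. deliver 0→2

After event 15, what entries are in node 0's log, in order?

x

[1] timeout(0) → N0(cand b3 [-])
[2] deliver 0→1 → N1(foll b3 [-])
[3] deliver 1→0 → N0(lead b3 [-])
[4] deliver 0→2 → N2(foll b3 [-])
[5] deliver 2→0 → ∅
[6] propose(0,'x') → ∅
[7] deliver 0→2 → N2(foll b3 [x])
[8] deliver 2→0 → N0(lead b3 [x])
[9] deliver 0→1 → N1(foll b3 [x])
[10] deliver 1→0 → ∅
[11] timeout(0) → N0(cand b6 [x])
[12] deliver 0→2 → N2(foll b6 [x])
[13] deliver 2→0 → N0(lead b6 [x])
[14] propose(0,'x') → ∅
[15] deliver 0→2 → N2(foll b6 [x,x])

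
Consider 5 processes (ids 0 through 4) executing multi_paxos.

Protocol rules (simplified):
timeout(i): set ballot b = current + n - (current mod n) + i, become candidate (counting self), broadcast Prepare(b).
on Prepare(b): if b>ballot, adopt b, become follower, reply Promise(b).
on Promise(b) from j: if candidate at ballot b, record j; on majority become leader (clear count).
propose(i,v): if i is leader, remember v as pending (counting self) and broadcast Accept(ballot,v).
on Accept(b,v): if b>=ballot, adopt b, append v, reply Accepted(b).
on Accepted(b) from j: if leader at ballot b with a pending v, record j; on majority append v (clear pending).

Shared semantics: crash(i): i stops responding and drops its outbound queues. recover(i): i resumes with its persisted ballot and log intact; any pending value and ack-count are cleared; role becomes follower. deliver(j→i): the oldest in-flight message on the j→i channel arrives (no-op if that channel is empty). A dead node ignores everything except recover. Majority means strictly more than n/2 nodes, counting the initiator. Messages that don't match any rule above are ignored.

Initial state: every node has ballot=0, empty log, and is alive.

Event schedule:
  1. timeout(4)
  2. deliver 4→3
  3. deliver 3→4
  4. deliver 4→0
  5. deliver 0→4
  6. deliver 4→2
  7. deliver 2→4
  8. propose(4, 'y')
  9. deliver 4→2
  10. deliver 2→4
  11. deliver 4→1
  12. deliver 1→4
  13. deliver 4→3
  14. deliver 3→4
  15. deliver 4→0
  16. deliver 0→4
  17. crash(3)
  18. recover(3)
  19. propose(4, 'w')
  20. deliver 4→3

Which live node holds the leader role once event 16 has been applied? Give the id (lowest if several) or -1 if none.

4

[1] timeout(4) → N4(cand b9 [-])
[2] deliver 4→3 → N3(foll b9 [-])
[3] deliver 3→4 → ∅
[4] deliver 4→0 → N0(foll b9 [-])
[5] deliver 0→4 → N4(lead b9 [-])
[6] deliver 4→2 → N2(foll b9 [-])
[7] deliver 2→4 → ∅
[8] propose(4,'y') → ∅
[9] deliver 4→2 → N2(foll b9 [y])
[10] deliver 2→4 → ∅
[11] deliver 4→1 → N1(foll b9 [-])
[12] deliver 1→4 → ∅
[13] deliver 4→3 → N3(foll b9 [y])
[14] deliver 3→4 → N4(lead b9 [y])
[15] deliver 4→0 → N0(foll b9 [y])
[16] deliver 0→4 → ∅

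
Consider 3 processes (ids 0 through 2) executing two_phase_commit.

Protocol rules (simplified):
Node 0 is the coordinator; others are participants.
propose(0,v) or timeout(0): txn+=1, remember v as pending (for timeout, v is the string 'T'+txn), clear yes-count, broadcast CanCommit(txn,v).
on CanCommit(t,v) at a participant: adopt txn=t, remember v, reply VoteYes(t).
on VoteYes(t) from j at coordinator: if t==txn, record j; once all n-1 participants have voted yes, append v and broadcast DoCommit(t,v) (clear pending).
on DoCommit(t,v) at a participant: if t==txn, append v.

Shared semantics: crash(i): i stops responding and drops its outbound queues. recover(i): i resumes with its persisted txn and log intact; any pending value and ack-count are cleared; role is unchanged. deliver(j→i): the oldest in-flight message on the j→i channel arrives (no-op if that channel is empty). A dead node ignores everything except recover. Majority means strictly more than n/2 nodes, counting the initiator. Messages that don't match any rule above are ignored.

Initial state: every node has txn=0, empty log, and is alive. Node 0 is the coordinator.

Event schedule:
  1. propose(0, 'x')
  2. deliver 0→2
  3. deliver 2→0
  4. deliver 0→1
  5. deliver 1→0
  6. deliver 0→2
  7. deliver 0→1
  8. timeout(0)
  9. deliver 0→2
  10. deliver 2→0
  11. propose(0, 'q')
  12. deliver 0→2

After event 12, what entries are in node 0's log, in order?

x

[1] propose(0,'x') → N0(coor t1 [-])
[2] deliver 0→2 → N2(part t1 [-])
[3] deliver 2→0 → ∅
[4] deliver 0→1 → N1(part t1 [-])
[5] deliver 1→0 → N0(coor t1 [x])
[6] deliver 0→2 → N2(part t1 [x])
[7] deliver 0→1 → N1(part t1 [x])
[8] timeout(0) → N0(coor t2 [x])
[9] deliver 0→2 → N2(part t2 [x])
[10] deliver 2→0 → ∅
[11] propose(0,'q') → N0(coor t3 [x])
[12] deliver 0→2 → N2(part t3 [x])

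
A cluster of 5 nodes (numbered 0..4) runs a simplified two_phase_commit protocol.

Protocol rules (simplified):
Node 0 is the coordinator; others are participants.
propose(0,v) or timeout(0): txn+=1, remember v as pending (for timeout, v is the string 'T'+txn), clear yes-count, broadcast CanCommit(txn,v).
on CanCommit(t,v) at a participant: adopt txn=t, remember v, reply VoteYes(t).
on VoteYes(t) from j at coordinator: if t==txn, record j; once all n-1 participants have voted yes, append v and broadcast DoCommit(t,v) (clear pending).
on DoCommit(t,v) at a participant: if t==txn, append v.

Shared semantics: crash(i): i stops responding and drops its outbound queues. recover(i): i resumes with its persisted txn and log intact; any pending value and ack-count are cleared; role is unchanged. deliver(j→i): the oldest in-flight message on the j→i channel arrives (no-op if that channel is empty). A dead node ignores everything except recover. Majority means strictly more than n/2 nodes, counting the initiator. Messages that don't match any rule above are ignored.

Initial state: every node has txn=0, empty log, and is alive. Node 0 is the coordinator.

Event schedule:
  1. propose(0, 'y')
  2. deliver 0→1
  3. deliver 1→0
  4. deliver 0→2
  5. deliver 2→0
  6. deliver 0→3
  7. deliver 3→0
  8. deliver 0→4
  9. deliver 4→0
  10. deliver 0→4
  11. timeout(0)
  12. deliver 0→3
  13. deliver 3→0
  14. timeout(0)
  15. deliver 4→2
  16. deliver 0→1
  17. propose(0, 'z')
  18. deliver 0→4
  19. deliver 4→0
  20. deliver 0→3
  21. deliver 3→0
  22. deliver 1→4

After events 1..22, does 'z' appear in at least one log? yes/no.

[1] propose(0,'y') → N0(coor t1 [-])
[2] deliver 0→1 → N1(part t1 [-])
[3] deliver 1→0 → ∅
[4] deliver 0→2 → N2(part t1 [-])
[5] deliver 2→0 → ∅
[6] deliver 0→3 → N3(part t1 [-])
[7] deliver 3→0 → ∅
[8] deliver 0→4 → N4(part t1 [-])
[9] deliver 4→0 → N0(coor t1 [y])
[10] deliver 0→4 → N4(part t1 [y])
[11] timeout(0) → N0(coor t2 [y])
[12] deliver 0→3 → N3(part t1 [y])
[13] deliver 3→0 → ∅
[14] timeout(0) → N0(coor t3 [y])
[15] deliver 4→2 → ∅
[16] deliver 0→1 → N1(part t1 [y])
[17] propose(0,'z') → N0(coor t4 [y])
[18] deliver 0→4 → N4(part t2 [y])
[19] deliver 4→0 → ∅
[20] deliver 0→3 → N3(part t2 [y])
[21] deliver 3→0 → ∅
[22] deliver 1→4 → ∅

no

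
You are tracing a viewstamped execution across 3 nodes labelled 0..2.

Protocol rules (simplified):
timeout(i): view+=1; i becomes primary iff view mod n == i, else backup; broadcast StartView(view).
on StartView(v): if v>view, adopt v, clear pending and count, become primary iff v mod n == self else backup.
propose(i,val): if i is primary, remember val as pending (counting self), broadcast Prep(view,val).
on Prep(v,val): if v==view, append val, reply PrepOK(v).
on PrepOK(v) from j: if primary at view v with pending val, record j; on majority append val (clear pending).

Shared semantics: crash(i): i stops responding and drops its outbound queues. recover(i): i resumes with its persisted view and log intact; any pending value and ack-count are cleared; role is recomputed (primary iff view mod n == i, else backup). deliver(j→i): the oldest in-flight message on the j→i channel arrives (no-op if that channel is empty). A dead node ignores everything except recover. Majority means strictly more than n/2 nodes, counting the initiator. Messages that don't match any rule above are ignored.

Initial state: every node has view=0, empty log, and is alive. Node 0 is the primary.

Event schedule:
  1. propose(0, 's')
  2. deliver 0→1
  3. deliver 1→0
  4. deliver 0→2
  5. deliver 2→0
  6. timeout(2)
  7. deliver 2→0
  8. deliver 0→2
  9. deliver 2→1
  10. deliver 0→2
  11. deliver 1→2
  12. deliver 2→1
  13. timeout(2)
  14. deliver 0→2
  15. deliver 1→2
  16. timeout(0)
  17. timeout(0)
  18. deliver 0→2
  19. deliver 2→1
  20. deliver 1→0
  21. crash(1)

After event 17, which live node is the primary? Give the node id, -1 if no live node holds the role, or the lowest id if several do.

[1] propose(0,'s') → ∅
[2] deliver 0→1 → N1(back v0 [s])
[3] deliver 1→0 → N0(prim v0 [s])
[4] deliver 0→2 → N2(back v0 [s])
[5] deliver 2→0 → ∅
[6] timeout(2) → N2(back v1 [s])
[7] deliver 2→0 → N0(back v1 [s])
[8] deliver 0→2 → ∅
[9] deliver 2→1 → N1(prim v1 [s])
[10] deliver 0→2 → ∅
[11] deliver 1→2 → ∅
[12] deliver 2→1 → ∅
[13] timeout(2) → N2(prim v2 [s])
[14] deliver 0→2 → ∅
[15] deliver 1→2 → ∅
[16] timeout(0) → N0(back v2 [s])
[17] timeout(0) → N0(prim v3 [s])

0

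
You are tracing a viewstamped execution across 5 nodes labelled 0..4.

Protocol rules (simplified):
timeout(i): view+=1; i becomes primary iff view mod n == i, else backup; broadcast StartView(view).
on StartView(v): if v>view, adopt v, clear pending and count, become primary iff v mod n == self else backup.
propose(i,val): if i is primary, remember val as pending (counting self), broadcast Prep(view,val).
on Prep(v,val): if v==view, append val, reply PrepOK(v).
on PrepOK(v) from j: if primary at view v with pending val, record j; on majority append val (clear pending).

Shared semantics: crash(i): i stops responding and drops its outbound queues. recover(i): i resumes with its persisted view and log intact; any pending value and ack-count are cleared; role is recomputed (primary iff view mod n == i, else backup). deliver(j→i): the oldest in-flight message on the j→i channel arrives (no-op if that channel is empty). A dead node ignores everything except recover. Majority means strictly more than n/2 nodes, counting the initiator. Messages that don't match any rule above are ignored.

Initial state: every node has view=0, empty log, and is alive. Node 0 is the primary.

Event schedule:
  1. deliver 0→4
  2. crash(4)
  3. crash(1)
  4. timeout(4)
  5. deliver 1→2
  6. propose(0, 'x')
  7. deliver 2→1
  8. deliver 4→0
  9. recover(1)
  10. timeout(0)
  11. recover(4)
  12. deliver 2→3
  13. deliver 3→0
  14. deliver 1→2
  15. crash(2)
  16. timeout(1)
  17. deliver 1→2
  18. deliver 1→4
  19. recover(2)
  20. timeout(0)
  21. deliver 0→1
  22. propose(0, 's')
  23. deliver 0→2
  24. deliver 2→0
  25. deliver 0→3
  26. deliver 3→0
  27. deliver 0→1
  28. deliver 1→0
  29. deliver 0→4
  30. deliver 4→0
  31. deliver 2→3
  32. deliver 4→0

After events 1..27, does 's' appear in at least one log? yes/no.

no

[1] deliver 0→4 → ∅
[2] crash(4) → N4(✗back v0 [-])
[3] crash(1) → N1(✗back v0 [-])
[4] timeout(4) → ∅
[5] deliver 1→2 → ∅
[6] propose(0,'x') → ∅
[7] deliver 2→1 → ∅
[8] deliver 4→0 → ∅
[9] recover(1) → N1(back v0 [-])
[10] timeout(0) → N0(back v1 [-])
[11] recover(4) → N4(back v0 [-])
[12] deliver 2→3 → ∅
[13] deliver 3→0 → ∅
[14] deliver 1→2 → ∅
[15] crash(2) → N2(✗back v0 [-])
[16] timeout(1) → N1(prim v1 [-])
[17] deliver 1→2 → ∅
[18] deliver 1→4 → N4(back v1 [-])
[19] recover(2) → N2(back v0 [-])
[20] timeout(0) → N0(back v2 [-])
[21] deliver 0→1 → ∅
[22] propose(0,'s') → ∅
[23] deliver 0→2 → N2(back v0 [x])
[24] deliver 2→0 → ∅
[25] deliver 0→3 → N3(back v0 [x])
[26] deliver 3→0 → ∅
[27] deliver 0→1 → ∅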